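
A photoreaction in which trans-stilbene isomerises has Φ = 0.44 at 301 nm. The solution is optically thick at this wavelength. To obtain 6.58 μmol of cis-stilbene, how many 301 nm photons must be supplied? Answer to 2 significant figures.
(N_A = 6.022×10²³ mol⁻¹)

9.0×10¹⁸ photons

Product: 6.58 μmol = 6.58×10⁻⁶ mol.
Photons that must be absorbed: 6.58×10⁻⁶ / 0.44 = 1.495×10⁻⁵ mol.
Photon count: 1.495×10⁻⁵ × 6.022×10²³ = 9.0×10¹⁸.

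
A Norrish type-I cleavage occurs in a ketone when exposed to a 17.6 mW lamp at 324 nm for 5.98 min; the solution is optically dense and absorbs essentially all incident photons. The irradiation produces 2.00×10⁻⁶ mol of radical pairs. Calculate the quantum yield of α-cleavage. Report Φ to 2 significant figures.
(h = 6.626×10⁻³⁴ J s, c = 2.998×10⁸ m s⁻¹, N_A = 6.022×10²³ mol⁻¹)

Photon energy at 324 nm: hc/λ = (6.626×10⁻³⁴)(2.998×10⁸)/(324×10⁻⁹) = 6.131×10⁻¹⁹ J.
Energy delivered: (17.6 mW)(358.8 s) = 6.315 J.
Photons incident: 6.315 / 6.131×10⁻¹⁹ = 1.030×10¹⁹, i.e. 1.030×10¹⁹/6.022×10²³ = 1.710×10⁻⁵ mol.
Φ = 2.00×10⁻⁶ mol / 1.710×10⁻⁵ mol photons = 0.12.

Φ = 0.12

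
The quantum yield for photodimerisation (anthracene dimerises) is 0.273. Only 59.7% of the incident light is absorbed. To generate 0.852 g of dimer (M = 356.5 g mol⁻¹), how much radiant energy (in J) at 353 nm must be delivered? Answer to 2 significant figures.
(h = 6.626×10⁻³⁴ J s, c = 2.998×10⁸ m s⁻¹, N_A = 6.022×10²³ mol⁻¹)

Product: 0.852 g / 356.5 g mol⁻¹ = 0.002390 mol.
Photons that must be absorbed: 0.002390 / 0.273 = 0.008755 mol.
Incident photons needed: 0.008755 / 0.597 = 0.01466 mol.
Photon energy: hc/λ = 5.627×10⁻¹⁹ J; per mole, 3.389×10⁵ J mol⁻¹.
Energy required: 0.01466 × 3.389×10⁵ = 5000 J.

5000 J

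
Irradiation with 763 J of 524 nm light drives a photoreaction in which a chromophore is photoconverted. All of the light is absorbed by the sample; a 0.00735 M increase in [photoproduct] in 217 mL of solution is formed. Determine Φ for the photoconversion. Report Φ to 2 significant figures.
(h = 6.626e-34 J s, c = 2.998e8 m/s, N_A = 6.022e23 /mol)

Φ = 0.48

Product: (0.00735 M)(0.217 L) = 0.001595 mol.
Photon energy at 524 nm: hc/λ = (6.626e-34)(2.998e8)/(524e-9) = 3.791e-19 J.
Photons incident: 763 / 3.791e-19 = 2.013e21, i.e. 2.013e21/6.022e23 = 0.003343 mol.
Φ = 0.001595 mol / 0.003343 mol photons = 0.48.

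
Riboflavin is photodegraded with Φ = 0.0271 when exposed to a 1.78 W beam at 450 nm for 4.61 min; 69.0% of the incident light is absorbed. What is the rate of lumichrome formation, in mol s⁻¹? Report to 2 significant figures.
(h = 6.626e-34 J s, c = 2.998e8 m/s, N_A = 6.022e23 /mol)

1.3e-7 mol s⁻¹

Photon energy at 450 nm: hc/λ = (6.626e-34)(2.998e8)/(450e-9) = 4.414e-19 J.
Energy delivered: (1.78 W)(276.6 s) = 492.3 J.
Photons incident: 492.3 / 4.414e-19 = 1.115e21, i.e. 1.115e21/6.022e23 = 0.001852 mol.
Photons absorbed: 0.690 × 0.001852 = 0.001278 mol.
Product formed: 0.0271 × 0.001278 = 3.463e-5 mol.
Rate: 3.463e-5 / 276.6 s = 1.3e-7 mol s⁻¹.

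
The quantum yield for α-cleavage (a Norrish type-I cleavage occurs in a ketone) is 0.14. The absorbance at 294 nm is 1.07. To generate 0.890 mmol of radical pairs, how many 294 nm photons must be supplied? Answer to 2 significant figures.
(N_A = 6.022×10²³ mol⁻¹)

4.2×10²¹ photons

Product: 0.890 mmol = 8.90×10⁻⁴ mol.
Photons that must be absorbed: 8.90×10⁻⁴ / 0.14 = 0.006357 mol.
Fraction absorbed: 1 − 10^(−1.07) = 0.9149.
Incident photons needed: 0.006357 / 0.9149 = 0.006948 mol.
Photon count: 0.006948 × 6.022×10²³ = 4.2×10²¹.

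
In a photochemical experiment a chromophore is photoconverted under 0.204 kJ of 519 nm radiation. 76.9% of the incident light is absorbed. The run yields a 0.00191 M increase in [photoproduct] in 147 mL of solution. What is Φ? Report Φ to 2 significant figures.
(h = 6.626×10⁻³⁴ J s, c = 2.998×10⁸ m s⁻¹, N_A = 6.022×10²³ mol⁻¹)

Φ = 0.41

Product: (0.00191 M)(0.147 L) = 2.808×10⁻⁴ mol.
Photon energy at 519 nm: hc/λ = (6.626×10⁻³⁴)(2.998×10⁸)/(519×10⁻⁹) = 3.828×10⁻¹⁹ J.
Incident energy: 0.204 kJ = 204 J.
Photons incident: 204 / 3.828×10⁻¹⁹ = 5.329×10²⁰, i.e. 5.329×10²⁰/6.022×10²³ = 8.849×10⁻⁴ mol.
Photons absorbed: 0.769 × 8.849×10⁻⁴ = 6.805×10⁻⁴ mol.
Φ = 2.808×10⁻⁴ mol / 6.805×10⁻⁴ mol photons = 0.41.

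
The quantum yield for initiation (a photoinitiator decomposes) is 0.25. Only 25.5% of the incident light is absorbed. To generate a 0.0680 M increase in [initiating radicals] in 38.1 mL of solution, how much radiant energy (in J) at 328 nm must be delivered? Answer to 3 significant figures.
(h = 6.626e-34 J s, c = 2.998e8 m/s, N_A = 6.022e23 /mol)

1.48e4 J

Product: (0.0680 M)(0.0381 L) = 0.002591 mol.
Photons that must be absorbed: 0.002591 / 0.25 = 0.01036 mol.
Incident photons needed: 0.01036 / 0.255 = 0.04063 mol.
Photon energy: hc/λ = 6.056e-19 J; per mole, 3.647e5 J mol⁻¹.
Energy required: 0.04063 × 3.647e5 = 1.48e4 J.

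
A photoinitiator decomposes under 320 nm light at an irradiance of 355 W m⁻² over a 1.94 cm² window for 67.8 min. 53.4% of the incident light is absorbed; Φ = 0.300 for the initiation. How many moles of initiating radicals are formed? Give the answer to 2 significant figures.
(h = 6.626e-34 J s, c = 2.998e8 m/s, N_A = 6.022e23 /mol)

1.2e-4 mol

Photon energy at 320 nm: hc/λ = (6.626e-34)(2.998e8)/(320e-9) = 6.208e-19 J.
Energy delivered: (355 W m⁻²)(1.94e-4 m²)(4068 s) = 280.2 J.
Photons incident: 280.2 / 6.208e-19 = 4.514e20, i.e. 4.514e20/6.022e23 = 7.496e-4 mol.
Photons absorbed: 0.534 × 7.496e-4 = 4.003e-4 mol.
Product: Φ × n_abs = 0.300 × 4.003e-4 = 1.201e-4 mol.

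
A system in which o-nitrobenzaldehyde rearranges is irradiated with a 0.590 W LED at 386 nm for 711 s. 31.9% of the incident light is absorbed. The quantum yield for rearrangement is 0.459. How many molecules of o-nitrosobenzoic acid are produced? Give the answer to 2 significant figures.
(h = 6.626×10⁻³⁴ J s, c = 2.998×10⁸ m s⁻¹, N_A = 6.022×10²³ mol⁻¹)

1.2×10²⁰ molecules

Photon energy at 386 nm: hc/λ = (6.626×10⁻³⁴)(2.998×10⁸)/(386×10⁻⁹) = 5.146×10⁻¹⁹ J.
Energy delivered: (0.590 W)(711 s) = 419.5 J.
Photons incident: 419.5 / 5.146×10⁻¹⁹ = 8.152×10²⁰, i.e. 8.152×10²⁰/6.022×10²³ = 0.001354 mol.
Photons absorbed: 0.319 × 0.001354 = 4.319×10⁻⁴ mol.
Product: Φ × n_abs = 0.459 × 4.319×10⁻⁴ = 1.982×10⁻⁴ mol.
As a count: 1.982×10⁻⁴ × 6.022×10²³ = 1.2×10²⁰.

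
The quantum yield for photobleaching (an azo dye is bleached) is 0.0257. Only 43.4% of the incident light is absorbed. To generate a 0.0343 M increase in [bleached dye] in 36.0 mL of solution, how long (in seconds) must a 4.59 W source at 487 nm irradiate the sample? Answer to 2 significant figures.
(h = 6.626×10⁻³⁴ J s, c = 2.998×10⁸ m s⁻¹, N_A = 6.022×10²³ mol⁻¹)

Product: (0.0343 M)(0.036 L) = 0.001235 mol.
Photons that must be absorbed: 0.001235 / 0.0257 = 0.04805 mol.
Incident photons needed: 0.04805 / 0.434 = 0.1107 mol.
Photon energy: hc/λ = 4.079×10⁻¹⁹ J; per mole, 2.456×10⁵ J mol⁻¹.
Energy required: 0.1107 × 2.456×10⁵ = 2.719×10⁴ J.
Time: 2.719×10⁴ J / 4.59 W = 5900 s.

t ≈ 5900 s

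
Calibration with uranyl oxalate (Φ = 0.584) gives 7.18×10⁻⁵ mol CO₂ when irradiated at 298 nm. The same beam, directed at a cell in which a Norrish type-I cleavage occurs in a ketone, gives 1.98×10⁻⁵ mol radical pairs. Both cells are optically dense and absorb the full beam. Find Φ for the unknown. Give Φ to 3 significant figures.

Φ = 0.161

Photons absorbed by the actinometer: 7.18×10⁻⁵ / 0.584 = 1.229×10⁻⁴ mol.
Φ(unknown) = 1.98×10⁻⁵ / 1.229×10⁻⁴ = 0.161.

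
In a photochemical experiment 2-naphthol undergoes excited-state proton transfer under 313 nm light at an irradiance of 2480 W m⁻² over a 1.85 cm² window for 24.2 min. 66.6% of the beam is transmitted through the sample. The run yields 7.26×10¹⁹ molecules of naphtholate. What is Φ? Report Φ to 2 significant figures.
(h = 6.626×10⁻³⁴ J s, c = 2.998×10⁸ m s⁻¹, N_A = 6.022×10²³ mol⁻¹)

Φ = 0.21

Product: 7.26×10¹⁹ / 6.022×10²³ = 1.206×10⁻⁴ mol.
Photon energy at 313 nm: hc/λ = (6.626×10⁻³⁴)(2.998×10⁸)/(313×10⁻⁹) = 6.347×10⁻¹⁹ J.
Energy delivered: (2480 W m⁻²)(1.85×10⁻⁴ m²)(1452 s) = 666.2 J.
Photons incident: 666.2 / 6.347×10⁻¹⁹ = 1.050×10²¹, i.e. 1.050×10²¹/6.022×10²³ = 0.001744 mol.
Fraction absorbed: 1 − 66.6/100 = 0.3340.
Photons absorbed: 0.3340 × 0.001744 = 5.825×10⁻⁴ mol.
Φ = 1.206×10⁻⁴ mol / 5.825×10⁻⁴ mol photons = 0.21.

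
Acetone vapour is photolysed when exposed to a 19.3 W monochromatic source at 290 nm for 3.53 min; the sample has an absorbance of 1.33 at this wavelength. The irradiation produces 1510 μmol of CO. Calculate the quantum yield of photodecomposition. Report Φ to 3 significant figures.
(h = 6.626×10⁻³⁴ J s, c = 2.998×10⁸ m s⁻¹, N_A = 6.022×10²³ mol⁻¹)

Product: 1510 μmol = 0.00151 mol.
Photon energy at 290 nm: hc/λ = (6.626×10⁻³⁴)(2.998×10⁸)/(290×10⁻⁹) = 6.850×10⁻¹⁹ J.
Energy delivered: (19.3 W)(211.8 s) = 4088 J.
Photons incident: 4088 / 6.850×10⁻¹⁹ = 5.968×10²¹, i.e. 5.968×10²¹/6.022×10²³ = 0.009910 mol.
Fraction absorbed: 1 − 10^(−1.33) = 0.9532.
Photons absorbed: 0.9532 × 0.009910 = 0.009446 mol.
Φ = 0.00151 mol / 0.009446 mol photons = 0.160.

Φ = 0.160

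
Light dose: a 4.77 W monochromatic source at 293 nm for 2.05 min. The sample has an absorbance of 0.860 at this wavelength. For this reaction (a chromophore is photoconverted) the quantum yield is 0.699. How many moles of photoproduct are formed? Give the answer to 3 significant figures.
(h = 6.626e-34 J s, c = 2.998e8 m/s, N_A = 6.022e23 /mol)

Photon energy at 293 nm: hc/λ = (6.626e-34)(2.998e8)/(293e-9) = 6.780e-19 J.
Energy delivered: (4.77 W)(123 s) = 586.7 J.
Photons incident: 586.7 / 6.780e-19 = 8.653e20, i.e. 8.653e20/6.022e23 = 0.001437 mol.
Fraction absorbed: 1 − 10^(−0.860) = 0.8620.
Photons absorbed: 0.8620 × 0.001437 = 0.001239 mol.
Product: Φ × n_abs = 0.699 × 0.001239 = 8.661e-4 mol.

8.66e-4 mol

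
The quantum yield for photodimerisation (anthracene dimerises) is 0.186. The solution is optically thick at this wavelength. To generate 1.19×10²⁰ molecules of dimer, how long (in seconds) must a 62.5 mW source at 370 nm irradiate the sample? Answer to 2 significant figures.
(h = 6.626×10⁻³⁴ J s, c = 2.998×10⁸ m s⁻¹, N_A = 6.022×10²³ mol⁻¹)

Product: 1.19×10²⁰ / 6.022×10²³ = 1.976×10⁻⁴ mol.
Photons that must be absorbed: 1.976×10⁻⁴ / 0.186 = 0.001062 mol.
Photon energy: hc/λ = 5.369×10⁻¹⁹ J; per mole, 3.233×10⁵ J mol⁻¹.
Energy required: 0.001062 × 3.233×10⁵ = 343.3 J.
Time: 343.3 J / 0.0625 W = 5500 s.

t ≈ 5500 s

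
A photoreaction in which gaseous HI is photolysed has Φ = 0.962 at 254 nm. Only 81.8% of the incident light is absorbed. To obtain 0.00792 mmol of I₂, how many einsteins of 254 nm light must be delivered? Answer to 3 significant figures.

Product: 0.00792 mmol = 7.92×10⁻⁶ mol.
Photons that must be absorbed: 7.92×10⁻⁶ / 0.962 = 8.233×10⁻⁶ mol.
Incident photons needed: 8.233×10⁻⁶ / 0.818 = 1.006×10⁻⁵ mol.

1.01×10⁻⁵ einstein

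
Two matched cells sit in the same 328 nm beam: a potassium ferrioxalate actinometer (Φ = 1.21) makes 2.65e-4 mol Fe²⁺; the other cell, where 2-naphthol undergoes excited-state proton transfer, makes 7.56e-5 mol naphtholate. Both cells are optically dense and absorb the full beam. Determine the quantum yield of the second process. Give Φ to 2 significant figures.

Φ = 0.35

Photons absorbed by the actinometer: 2.65e-4 / 1.21 = 2.190e-4 mol.
Φ(unknown) = 7.56e-5 / 2.190e-4 = 0.35.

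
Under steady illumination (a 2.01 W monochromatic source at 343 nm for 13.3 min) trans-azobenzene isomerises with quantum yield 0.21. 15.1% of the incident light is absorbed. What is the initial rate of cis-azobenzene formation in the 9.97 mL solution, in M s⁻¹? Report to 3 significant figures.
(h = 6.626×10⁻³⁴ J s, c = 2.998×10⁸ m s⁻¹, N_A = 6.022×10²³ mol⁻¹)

1.83×10⁻⁵ M s⁻¹

Photon energy at 343 nm: hc/λ = (6.626×10⁻³⁴)(2.998×10⁸)/(343×10⁻⁹) = 5.791×10⁻¹⁹ J.
Energy delivered: (2.01 W)(798 s) = 1604 J.
Photons incident: 1604 / 5.791×10⁻¹⁹ = 2.770×10²¹, i.e. 2.770×10²¹/6.022×10²³ = 0.004600 mol.
Photons absorbed: 0.151 × 0.004600 = 6.946×10⁻⁴ mol.
Product formed: 0.21 × 6.946×10⁻⁴ = 1.459×10⁻⁴ mol.
Rate: 1.459×10⁻⁴ mol / (798 s × 0.00997 L) = 1.83×10⁻⁵ M s⁻¹.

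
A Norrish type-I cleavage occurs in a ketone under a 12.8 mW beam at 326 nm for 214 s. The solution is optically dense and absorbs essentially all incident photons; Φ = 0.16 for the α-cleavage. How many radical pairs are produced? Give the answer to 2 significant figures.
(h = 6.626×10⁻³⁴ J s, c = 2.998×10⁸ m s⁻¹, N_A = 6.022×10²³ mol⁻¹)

7.2×10¹⁷ radical pairs

Photon energy at 326 nm: hc/λ = (6.626×10⁻³⁴)(2.998×10⁸)/(326×10⁻⁹) = 6.093×10⁻¹⁹ J.
Energy delivered: (12.8 mW)(214 s) = 2.739 J.
Photons incident: 2.739 / 6.093×10⁻¹⁹ = 4.495×10¹⁸, i.e. 4.495×10¹⁸/6.022×10²³ = 7.464×10⁻⁶ mol.
Product: Φ × n_abs = 0.16 × 7.464×10⁻⁶ = 1.194×10⁻⁶ mol.
As a count: 1.194×10⁻⁶ × 6.022×10²³ = 7.2×10¹⁷.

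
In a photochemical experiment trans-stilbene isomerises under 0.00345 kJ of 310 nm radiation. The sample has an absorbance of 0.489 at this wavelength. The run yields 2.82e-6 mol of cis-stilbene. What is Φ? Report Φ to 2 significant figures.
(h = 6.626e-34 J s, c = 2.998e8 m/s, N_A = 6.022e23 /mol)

Photon energy at 310 nm: hc/λ = (6.626e-34)(2.998e8)/(310e-9) = 6.408e-19 J.
Incident energy: 0.00345 kJ = 3.45 J.
Photons incident: 3.45 / 6.408e-19 = 5.384e18, i.e. 5.384e18/6.022e23 = 8.941e-6 mol.
Fraction absorbed: 1 − 10^(−0.489) = 0.6757.
Photons absorbed: 0.6757 × 8.941e-6 = 6.041e-6 mol.
Φ = 2.82e-6 mol / 6.041e-6 mol photons = 0.47.

Φ = 0.47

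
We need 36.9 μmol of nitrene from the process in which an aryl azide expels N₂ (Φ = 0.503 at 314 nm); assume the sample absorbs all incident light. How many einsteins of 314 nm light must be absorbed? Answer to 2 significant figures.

7.3×10⁻⁵ einstein

Product: 36.9 μmol = 3.69×10⁻⁵ mol.
Photons that must be absorbed: 3.69×10⁻⁵ / 0.503 = 7.336×10⁻⁵ mol.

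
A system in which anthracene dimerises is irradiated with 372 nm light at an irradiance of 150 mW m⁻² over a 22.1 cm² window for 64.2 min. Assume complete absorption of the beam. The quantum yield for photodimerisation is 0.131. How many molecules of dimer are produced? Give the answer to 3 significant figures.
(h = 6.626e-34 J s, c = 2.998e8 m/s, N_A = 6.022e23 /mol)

3.13e17 molecules

Photon energy at 372 nm: hc/λ = (6.626e-34)(2.998e8)/(372e-9) = 5.340e-19 J.
Energy delivered: (150 mW m⁻²)(22.1e-4 m²)(3852 s) = 1.277 J.
Photons incident: 1.277 / 5.340e-19 = 2.391e18, i.e. 2.391e18/6.022e23 = 3.970e-6 mol.
Product: Φ × n_abs = 0.131 × 3.970e-6 = 5.201e-7 mol.
As a count: 5.201e-7 × 6.022e23 = 3.13e17.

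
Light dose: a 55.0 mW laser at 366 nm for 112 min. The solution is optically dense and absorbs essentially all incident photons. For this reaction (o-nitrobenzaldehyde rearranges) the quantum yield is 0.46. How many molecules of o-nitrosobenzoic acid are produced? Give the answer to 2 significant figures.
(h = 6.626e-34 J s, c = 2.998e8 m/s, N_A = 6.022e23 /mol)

3.1e20 molecules

Photon energy at 366 nm: hc/λ = (6.626e-34)(2.998e8)/(366e-9) = 5.428e-19 J.
Energy delivered: (55.0 mW)(6720 s) = 369.6 J.
Photons incident: 369.6 / 5.428e-19 = 6.809e20, i.e. 6.809e20/6.022e23 = 0.001131 mol.
Product: Φ × n_abs = 0.46 × 0.001131 = 5.203e-4 mol.
As a count: 5.203e-4 × 6.022e23 = 3.1e20.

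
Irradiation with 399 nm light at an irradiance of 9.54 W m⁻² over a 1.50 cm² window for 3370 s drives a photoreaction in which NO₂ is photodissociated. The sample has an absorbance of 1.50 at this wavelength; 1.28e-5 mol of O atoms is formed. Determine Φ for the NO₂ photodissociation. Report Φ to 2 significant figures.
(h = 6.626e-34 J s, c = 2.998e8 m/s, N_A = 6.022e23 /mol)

Photon energy at 399 nm: hc/λ = (6.626e-34)(2.998e8)/(399e-9) = 4.979e-19 J.
Energy delivered: (9.54 W m⁻²)(1.50e-4 m²)(3370 s) = 4.822 J.
Photons incident: 4.822 / 4.979e-19 = 9.685e18, i.e. 9.685e18/6.022e23 = 1.608e-5 mol.
Fraction absorbed: 1 − 10^(−1.50) = 0.9684.
Photons absorbed: 0.9684 × 1.608e-5 = 1.557e-5 mol.
Φ = 1.28e-5 mol / 1.557e-5 mol photons = 0.82.

Φ = 0.82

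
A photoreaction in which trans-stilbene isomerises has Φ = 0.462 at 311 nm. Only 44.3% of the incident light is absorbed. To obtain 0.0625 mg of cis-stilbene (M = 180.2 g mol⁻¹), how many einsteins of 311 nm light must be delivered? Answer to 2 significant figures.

1.7×10⁻⁶ einstein

Product: 0.0625 mg / 180.2 g mol⁻¹ = 3.468×10⁻⁷ mol.
Photons that must be absorbed: 3.468×10⁻⁷ / 0.462 = 7.506×10⁻⁷ mol.
Incident photons needed: 7.506×10⁻⁷ / 0.443 = 1.694×10⁻⁶ mol.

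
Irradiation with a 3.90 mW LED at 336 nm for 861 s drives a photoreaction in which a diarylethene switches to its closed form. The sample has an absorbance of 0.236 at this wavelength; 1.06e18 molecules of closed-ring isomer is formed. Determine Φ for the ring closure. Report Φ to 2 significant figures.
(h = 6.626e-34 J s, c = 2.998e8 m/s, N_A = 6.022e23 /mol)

Product: 1.06e18 / 6.022e23 = 1.760e-6 mol.
Photon energy at 336 nm: hc/λ = (6.626e-34)(2.998e8)/(336e-9) = 5.912e-19 J.
Energy delivered: (3.90 mW)(861 s) = 3.358 J.
Photons incident: 3.358 / 5.912e-19 = 5.680e18, i.e. 5.680e18/6.022e23 = 9.432e-6 mol.
Fraction absorbed: 1 − 10^(−0.236) = 0.4192.
Photons absorbed: 0.4192 × 9.432e-6 = 3.954e-6 mol.
Φ = 1.760e-6 mol / 3.954e-6 mol photons = 0.45.

Φ = 0.45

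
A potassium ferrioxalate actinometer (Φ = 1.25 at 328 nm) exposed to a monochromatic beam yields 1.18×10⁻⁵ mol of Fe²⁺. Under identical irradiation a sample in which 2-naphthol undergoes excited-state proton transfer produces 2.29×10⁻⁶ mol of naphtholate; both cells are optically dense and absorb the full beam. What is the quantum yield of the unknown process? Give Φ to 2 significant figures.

Φ = 0.24

Photons absorbed by the actinometer: 1.18×10⁻⁵ / 1.25 = 9.440×10⁻⁶ mol.
Φ(unknown) = 2.29×10⁻⁶ / 9.440×10⁻⁶ = 0.24.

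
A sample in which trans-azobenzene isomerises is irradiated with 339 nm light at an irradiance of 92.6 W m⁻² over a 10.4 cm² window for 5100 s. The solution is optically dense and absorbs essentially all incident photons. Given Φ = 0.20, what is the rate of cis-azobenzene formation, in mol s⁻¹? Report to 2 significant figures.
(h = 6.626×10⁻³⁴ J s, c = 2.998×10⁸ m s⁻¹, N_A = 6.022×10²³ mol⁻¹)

5.5×10⁻⁸ mol s⁻¹

Photon energy at 339 nm: hc/λ = (6.626×10⁻³⁴)(2.998×10⁸)/(339×10⁻⁹) = 5.860×10⁻¹⁹ J.
Energy delivered: (92.6 W m⁻²)(10.4×10⁻⁴ m²)(5100 s) = 491.2 J.
Photons incident: 491.2 / 5.860×10⁻¹⁹ = 8.382×10²⁰, i.e. 8.382×10²⁰/6.022×10²³ = 0.001392 mol.
Product formed: 0.20 × 0.001392 = 2.784×10⁻⁴ mol.
Rate: 2.784×10⁻⁴ / 5100 s = 5.5×10⁻⁸ mol s⁻¹.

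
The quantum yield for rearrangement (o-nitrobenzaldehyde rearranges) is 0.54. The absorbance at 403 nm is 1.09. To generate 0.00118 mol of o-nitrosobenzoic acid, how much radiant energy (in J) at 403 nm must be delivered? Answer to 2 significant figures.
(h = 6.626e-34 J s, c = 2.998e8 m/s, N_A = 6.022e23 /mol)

710 J

Photons that must be absorbed: 0.00118 / 0.54 = 0.002185 mol.
Fraction absorbed: 1 − 10^(−1.09) = 0.9187.
Incident photons needed: 0.002185 / 0.9187 = 0.002378 mol.
Photon energy: hc/λ = 4.929e-19 J; per mole, 2.968e5 J mol⁻¹.
Energy required: 0.002378 × 2.968e5 = 710 J.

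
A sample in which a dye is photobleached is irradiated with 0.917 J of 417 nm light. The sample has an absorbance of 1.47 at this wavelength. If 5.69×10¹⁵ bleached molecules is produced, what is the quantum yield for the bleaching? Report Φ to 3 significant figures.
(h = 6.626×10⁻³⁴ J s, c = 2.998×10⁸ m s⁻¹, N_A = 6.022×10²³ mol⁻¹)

Φ = 0.00306

Product: 5.69×10¹⁵ / 6.022×10²³ = 9.449×10⁻⁹ mol.
Photon energy at 417 nm: hc/λ = (6.626×10⁻³⁴)(2.998×10⁸)/(417×10⁻⁹) = 4.764×10⁻¹⁹ J.
Photons incident: 0.917 / 4.764×10⁻¹⁹ = 1.925×10¹⁸, i.e. 1.925×10¹⁸/6.022×10²³ = 3.197×10⁻⁶ mol.
Fraction absorbed: 1 − 10^(−1.47) = 0.9661.
Photons absorbed: 0.9661 × 3.197×10⁻⁶ = 3.089×10⁻⁶ mol.
Φ = 9.449×10⁻⁹ mol / 3.089×10⁻⁶ mol photons = 0.00306.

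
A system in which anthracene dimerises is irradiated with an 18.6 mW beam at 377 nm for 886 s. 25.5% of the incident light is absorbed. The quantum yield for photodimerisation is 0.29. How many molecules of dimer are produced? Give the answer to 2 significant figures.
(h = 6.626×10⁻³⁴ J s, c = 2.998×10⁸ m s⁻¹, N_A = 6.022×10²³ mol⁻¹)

Photon energy at 377 nm: hc/λ = (6.626×10⁻³⁴)(2.998×10⁸)/(377×10⁻⁹) = 5.269×10⁻¹⁹ J.
Energy delivered: (18.6 mW)(886 s) = 16.48 J.
Photons incident: 16.48 / 5.269×10⁻¹⁹ = 3.128×10¹⁹, i.e. 3.128×10¹⁹/6.022×10²³ = 5.194×10⁻⁵ mol.
Photons absorbed: 0.255 × 5.194×10⁻⁵ = 1.324×10⁻⁵ mol.
Product: Φ × n_abs = 0.29 × 1.324×10⁻⁵ = 3.840×10⁻⁶ mol.
As a count: 3.840×10⁻⁶ × 6.022×10²³ = 2.3×10¹⁸.

2.3×10¹⁸ molecules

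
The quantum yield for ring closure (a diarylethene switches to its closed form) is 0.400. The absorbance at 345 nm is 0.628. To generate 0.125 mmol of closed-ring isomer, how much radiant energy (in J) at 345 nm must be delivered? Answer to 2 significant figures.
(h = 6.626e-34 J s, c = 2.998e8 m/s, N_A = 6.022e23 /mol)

Product: 0.125 mmol = 1.25e-4 mol.
Photons that must be absorbed: 1.25e-4 / 0.400 = 3.125e-4 mol.
Fraction absorbed: 1 − 10^(−0.628) = 0.7645.
Incident photons needed: 3.125e-4 / 0.7645 = 4.088e-4 mol.
Photon energy: hc/λ = 5.758e-19 J; per mole, 3.467e5 J mol⁻¹.
Energy required: 4.088e-4 × 3.467e5 = 140 J.

140 J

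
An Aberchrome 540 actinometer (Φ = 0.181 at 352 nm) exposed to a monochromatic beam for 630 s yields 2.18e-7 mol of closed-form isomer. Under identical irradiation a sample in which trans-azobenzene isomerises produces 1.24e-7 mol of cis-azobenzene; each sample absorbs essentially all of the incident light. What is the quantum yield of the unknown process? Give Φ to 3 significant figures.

Φ = 0.103

Photons absorbed by the actinometer: 2.18e-7 / 0.181 = 1.204e-6 mol.
Φ(unknown) = 1.24e-7 / 1.204e-6 = 0.103.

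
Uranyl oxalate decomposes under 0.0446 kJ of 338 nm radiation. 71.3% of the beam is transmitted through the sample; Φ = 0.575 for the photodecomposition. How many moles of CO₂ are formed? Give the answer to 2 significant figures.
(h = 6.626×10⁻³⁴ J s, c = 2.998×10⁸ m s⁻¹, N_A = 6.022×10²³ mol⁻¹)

2.1×10⁻⁵ mol

Photon energy at 338 nm: hc/λ = (6.626×10⁻³⁴)(2.998×10⁸)/(338×10⁻⁹) = 5.877×10⁻¹⁹ J.
Incident energy: 0.0446 kJ = 44.6 J.
Photons incident: 44.6 / 5.877×10⁻¹⁹ = 7.589×10¹⁹, i.e. 7.589×10¹⁹/6.022×10²³ = 1.260×10⁻⁴ mol.
Fraction absorbed: 1 − 71.3/100 = 0.2870.
Photons absorbed: 0.2870 × 1.260×10⁻⁴ = 3.616×10⁻⁵ mol.
Product: Φ × n_abs = 0.575 × 3.616×10⁻⁵ = 2.079×10⁻⁵ mol.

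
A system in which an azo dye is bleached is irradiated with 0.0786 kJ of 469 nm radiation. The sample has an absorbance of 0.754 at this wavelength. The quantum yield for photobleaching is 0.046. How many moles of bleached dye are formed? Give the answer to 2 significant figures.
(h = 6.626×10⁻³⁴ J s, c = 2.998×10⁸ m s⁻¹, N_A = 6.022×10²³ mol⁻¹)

1.2×10⁻⁵ mol

Photon energy at 469 nm: hc/λ = (6.626×10⁻³⁴)(2.998×10⁸)/(469×10⁻⁹) = 4.236×10⁻¹⁹ J.
Incident energy: 0.0786 kJ = 78.6 J.
Photons incident: 78.6 / 4.236×10⁻¹⁹ = 1.856×10²⁰, i.e. 1.856×10²⁰/6.022×10²³ = 3.082×10⁻⁴ mol.
Fraction absorbed: 1 − 10^(−0.754) = 0.8238.
Photons absorbed: 0.8238 × 3.082×10⁻⁴ = 2.539×10⁻⁴ mol.
Product: Φ × n_abs = 0.046 × 2.539×10⁻⁴ = 1.168×10⁻⁵ mol.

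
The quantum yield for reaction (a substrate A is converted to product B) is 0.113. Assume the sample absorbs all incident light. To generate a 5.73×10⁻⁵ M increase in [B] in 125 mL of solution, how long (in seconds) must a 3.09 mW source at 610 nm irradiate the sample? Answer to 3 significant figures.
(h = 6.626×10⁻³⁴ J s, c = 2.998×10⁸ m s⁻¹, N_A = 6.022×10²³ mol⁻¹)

t ≈ 4020 s

Product: (5.73×10⁻⁵ M)(0.125 L) = 7.163×10⁻⁶ mol.
Photons that must be absorbed: 7.163×10⁻⁶ / 0.113 = 6.339×10⁻⁵ mol.
Photon energy: hc/λ = 3.257×10⁻¹⁹ J; per mole, 1.961×10⁵ J mol⁻¹.
Energy required: 6.339×10⁻⁵ × 1.961×10⁵ = 12.43 J.
Time: 12.43 J / 0.00309 W = 4020 s.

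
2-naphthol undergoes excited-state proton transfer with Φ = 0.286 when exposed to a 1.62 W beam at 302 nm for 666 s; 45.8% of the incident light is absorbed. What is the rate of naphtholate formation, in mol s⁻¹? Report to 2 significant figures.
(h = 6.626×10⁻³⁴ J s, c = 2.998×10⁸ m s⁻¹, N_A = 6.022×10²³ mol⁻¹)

Photon energy at 302 nm: hc/λ = (6.626×10⁻³⁴)(2.998×10⁸)/(302×10⁻⁹) = 6.578×10⁻¹⁹ J.
Energy delivered: (1.62 W)(666 s) = 1079 J.
Photons incident: 1079 / 6.578×10⁻¹⁹ = 1.640×10²¹, i.e. 1.640×10²¹/6.022×10²³ = 0.002723 mol.
Photons absorbed: 0.458 × 0.002723 = 0.001247 mol.
Product formed: 0.286 × 0.001247 = 3.566×10⁻⁴ mol.
Rate: 3.566×10⁻⁴ / 666 s = 5.4×10⁻⁷ mol s⁻¹.

5.4×10⁻⁷ mol s⁻¹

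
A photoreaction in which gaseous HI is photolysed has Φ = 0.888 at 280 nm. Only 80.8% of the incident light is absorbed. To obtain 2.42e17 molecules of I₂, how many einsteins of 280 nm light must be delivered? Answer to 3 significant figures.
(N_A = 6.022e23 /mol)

Product: 2.42e17 / 6.022e23 = 4.019e-7 mol.
Photons that must be absorbed: 4.019e-7 / 0.888 = 4.526e-7 mol.
Incident photons needed: 4.526e-7 / 0.808 = 5.601e-7 mol.

5.60e-7 einstein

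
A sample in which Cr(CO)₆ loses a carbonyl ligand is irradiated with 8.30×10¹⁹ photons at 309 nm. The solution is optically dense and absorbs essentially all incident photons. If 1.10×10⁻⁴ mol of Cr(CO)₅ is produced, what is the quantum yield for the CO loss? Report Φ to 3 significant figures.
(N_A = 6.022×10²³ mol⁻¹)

Φ = 0.798

Moles of photons: 8.30×10¹⁹ / 6.022×10²³ = 1.378×10⁻⁴ mol.
Φ = 1.10×10⁻⁴ mol / 1.378×10⁻⁴ mol photons = 0.798.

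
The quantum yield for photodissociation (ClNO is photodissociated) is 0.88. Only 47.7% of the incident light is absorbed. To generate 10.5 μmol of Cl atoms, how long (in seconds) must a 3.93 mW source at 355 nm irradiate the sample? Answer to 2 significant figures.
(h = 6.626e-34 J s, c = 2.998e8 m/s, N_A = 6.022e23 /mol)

Product: 10.5 μmol = 1.05e-5 mol.
Photons that must be absorbed: 1.05e-5 / 0.88 = 1.193e-5 mol.
Incident photons needed: 1.193e-5 / 0.477 = 2.501e-5 mol.
Photon energy: hc/λ = 5.596e-19 J; per mole, 3.370e5 J mol⁻¹.
Energy required: 2.501e-5 × 3.370e5 = 8.428 J.
Time: 8.428 J / 0.00393 W = 2100 s.

t ≈ 2100 s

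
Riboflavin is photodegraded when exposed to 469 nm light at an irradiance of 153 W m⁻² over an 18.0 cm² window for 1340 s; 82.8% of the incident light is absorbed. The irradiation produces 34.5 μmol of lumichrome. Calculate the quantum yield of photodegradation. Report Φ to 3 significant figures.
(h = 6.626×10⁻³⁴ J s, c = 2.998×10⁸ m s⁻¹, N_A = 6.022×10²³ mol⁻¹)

Product: 34.5 μmol = 3.45×10⁻⁵ mol.
Photon energy at 469 nm: hc/λ = (6.626×10⁻³⁴)(2.998×10⁸)/(469×10⁻⁹) = 4.236×10⁻¹⁹ J.
Energy delivered: (153 W m⁻²)(18.0×10⁻⁴ m²)(1340 s) = 369.0 J.
Photons incident: 369.0 / 4.236×10⁻¹⁹ = 8.711×10²⁰, i.e. 8.711×10²⁰/6.022×10²³ = 0.001447 mol.
Photons absorbed: 0.828 × 0.001447 = 0.001198 mol.
Φ = 3.45×10⁻⁵ mol / 0.001198 mol photons = 0.0288.

Φ = 0.0288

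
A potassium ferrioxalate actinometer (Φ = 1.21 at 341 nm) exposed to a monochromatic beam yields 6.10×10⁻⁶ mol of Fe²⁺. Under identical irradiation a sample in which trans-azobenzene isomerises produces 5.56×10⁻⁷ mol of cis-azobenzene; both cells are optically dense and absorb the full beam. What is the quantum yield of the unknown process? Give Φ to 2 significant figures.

Photons absorbed by the actinometer: 6.10×10⁻⁶ / 1.21 = 5.041×10⁻⁶ mol.
Φ(unknown) = 5.56×10⁻⁷ / 5.041×10⁻⁶ = 0.11.

Φ = 0.11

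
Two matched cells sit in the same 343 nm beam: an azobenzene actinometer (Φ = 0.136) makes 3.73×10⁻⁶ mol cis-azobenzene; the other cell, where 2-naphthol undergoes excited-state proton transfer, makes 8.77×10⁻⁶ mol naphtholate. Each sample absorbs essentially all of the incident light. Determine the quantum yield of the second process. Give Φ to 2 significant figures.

Φ = 0.32

Photons absorbed by the actinometer: 3.73×10⁻⁶ / 0.136 = 2.743×10⁻⁵ mol.
Φ(unknown) = 8.77×10⁻⁶ / 2.743×10⁻⁵ = 0.32.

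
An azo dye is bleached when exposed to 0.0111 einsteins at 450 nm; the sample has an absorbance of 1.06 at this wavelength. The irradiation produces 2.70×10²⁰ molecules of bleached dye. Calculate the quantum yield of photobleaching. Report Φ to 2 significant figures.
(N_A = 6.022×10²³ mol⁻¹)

Φ = 0.044

Product: 2.70×10²⁰ / 6.022×10²³ = 4.484×10⁻⁴ mol.
Fraction absorbed: 1 − 10^(−1.06) = 0.9129.
Photons absorbed: 0.9129 × 0.0111 = 0.01013 mol.
Φ = 4.484×10⁻⁴ mol / 0.01013 mol photons = 0.044.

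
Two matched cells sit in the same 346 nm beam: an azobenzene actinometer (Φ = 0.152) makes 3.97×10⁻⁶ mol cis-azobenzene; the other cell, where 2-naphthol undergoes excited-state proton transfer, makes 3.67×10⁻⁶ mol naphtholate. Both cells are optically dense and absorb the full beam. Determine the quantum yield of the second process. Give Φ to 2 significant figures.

Φ = 0.14

Photons absorbed by the actinometer: 3.97×10⁻⁶ / 0.152 = 2.612×10⁻⁵ mol.
Φ(unknown) = 3.67×10⁻⁶ / 2.612×10⁻⁵ = 0.14.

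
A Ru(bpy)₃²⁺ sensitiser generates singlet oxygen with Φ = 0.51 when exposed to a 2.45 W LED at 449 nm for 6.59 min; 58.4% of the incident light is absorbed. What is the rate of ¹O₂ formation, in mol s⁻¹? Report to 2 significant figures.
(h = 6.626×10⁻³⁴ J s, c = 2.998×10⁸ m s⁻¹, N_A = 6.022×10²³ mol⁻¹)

Photon energy at 449 nm: hc/λ = (6.626×10⁻³⁴)(2.998×10⁸)/(449×10⁻⁹) = 4.424×10⁻¹⁹ J.
Energy delivered: (2.45 W)(395.4 s) = 968.7 J.
Photons incident: 968.7 / 4.424×10⁻¹⁹ = 2.190×10²¹, i.e. 2.190×10²¹/6.022×10²³ = 0.003637 mol.
Photons absorbed: 0.584 × 0.003637 = 0.002124 mol.
Product formed: 0.51 × 0.002124 = 0.001083 mol.
Rate: 0.001083 / 395.4 s = 2.7×10⁻⁶ mol s⁻¹.

2.7×10⁻⁶ mol s⁻¹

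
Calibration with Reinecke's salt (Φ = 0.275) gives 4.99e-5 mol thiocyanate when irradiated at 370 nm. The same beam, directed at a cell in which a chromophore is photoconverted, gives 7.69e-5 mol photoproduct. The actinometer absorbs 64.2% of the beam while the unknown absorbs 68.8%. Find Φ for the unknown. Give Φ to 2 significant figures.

Φ = 0.40

Photons absorbed by the actinometer: 4.99e-5 / 0.275 = 1.815e-4 mol.
Incident flux: 1.815e-4 / 0.642 = 2.827e-4 einstein.
Absorbed by unknown: 0.688 × 2.827e-4 = 1.945e-4 mol.
Φ(unknown) = 7.69e-5 / 1.945e-4 = 0.40.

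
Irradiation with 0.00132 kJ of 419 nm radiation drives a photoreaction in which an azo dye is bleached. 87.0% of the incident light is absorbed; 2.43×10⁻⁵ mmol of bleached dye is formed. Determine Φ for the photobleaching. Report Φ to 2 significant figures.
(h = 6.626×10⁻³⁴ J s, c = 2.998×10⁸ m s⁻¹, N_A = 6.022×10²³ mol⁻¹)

Product: 2.43×10⁻⁵ mmol = 2.43×10⁻⁸ mol.
Photon energy at 419 nm: hc/λ = (6.626×10⁻³⁴)(2.998×10⁸)/(419×10⁻⁹) = 4.741×10⁻¹⁹ J.
Incident energy: 0.00132 kJ = 1.32 J.
Photons incident: 1.32 / 4.741×10⁻¹⁹ = 2.784×10¹⁸, i.e. 2.784×10¹⁸/6.022×10²³ = 4.623×10⁻⁶ mol.
Photons absorbed: 0.870 × 4.623×10⁻⁶ = 4.022×10⁻⁶ mol.
Φ = 2.43×10⁻⁸ mol / 4.022×10⁻⁶ mol photons = 0.0060.

Φ = 0.0060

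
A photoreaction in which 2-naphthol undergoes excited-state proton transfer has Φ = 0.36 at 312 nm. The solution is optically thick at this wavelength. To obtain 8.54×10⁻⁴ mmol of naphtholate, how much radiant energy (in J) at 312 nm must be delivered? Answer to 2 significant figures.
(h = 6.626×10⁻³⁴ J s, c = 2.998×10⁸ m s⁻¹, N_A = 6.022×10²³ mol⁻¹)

Product: 8.54×10⁻⁴ mmol = 8.54×10⁻⁷ mol.
Photons that must be absorbed: 8.54×10⁻⁷ / 0.36 = 2.372×10⁻⁶ mol.
Photon energy: hc/λ = 6.367×10⁻¹⁹ J; per mole, 3.834×10⁵ J mol⁻¹.
Energy required: 2.372×10⁻⁶ × 3.834×10⁵ = 0.91 J.

0.91 J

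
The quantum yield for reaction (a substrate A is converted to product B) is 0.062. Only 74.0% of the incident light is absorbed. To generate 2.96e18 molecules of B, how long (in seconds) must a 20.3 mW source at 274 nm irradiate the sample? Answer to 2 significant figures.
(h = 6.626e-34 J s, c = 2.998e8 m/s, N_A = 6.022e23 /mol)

Product: 2.96e18 / 6.022e23 = 4.915e-6 mol.
Photons that must be absorbed: 4.915e-6 / 0.062 = 7.927e-5 mol.
Incident photons needed: 7.927e-5 / 0.740 = 1.071e-4 mol.
Photon energy: hc/λ = 7.250e-19 J; per mole, 4.366e5 J mol⁻¹.
Energy required: 1.071e-4 × 4.366e5 = 46.76 J.
Time: 46.76 J / 0.0203 W = 2300 s.

t ≈ 2300 s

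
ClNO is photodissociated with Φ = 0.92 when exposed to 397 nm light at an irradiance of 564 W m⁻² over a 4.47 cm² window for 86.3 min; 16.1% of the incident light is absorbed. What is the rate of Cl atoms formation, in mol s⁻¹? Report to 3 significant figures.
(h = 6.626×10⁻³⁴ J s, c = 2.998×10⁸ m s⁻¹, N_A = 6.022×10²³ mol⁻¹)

1.24×10⁻⁷ mol s⁻¹

Photon energy at 397 nm: hc/λ = (6.626×10⁻³⁴)(2.998×10⁸)/(397×10⁻⁹) = 5.004×10⁻¹⁹ J.
Energy delivered: (564 W m⁻²)(4.47×10⁻⁴ m²)(5178 s) = 1305 J.
Photons incident: 1305 / 5.004×10⁻¹⁹ = 2.608×10²¹, i.e. 2.608×10²¹/6.022×10²³ = 0.004331 mol.
Photons absorbed: 0.161 × 0.004331 = 6.973×10⁻⁴ mol.
Product formed: 0.92 × 6.973×10⁻⁴ = 6.415×10⁻⁴ mol.
Rate: 6.415×10⁻⁴ / 5178 s = 1.24×10⁻⁷ mol s⁻¹.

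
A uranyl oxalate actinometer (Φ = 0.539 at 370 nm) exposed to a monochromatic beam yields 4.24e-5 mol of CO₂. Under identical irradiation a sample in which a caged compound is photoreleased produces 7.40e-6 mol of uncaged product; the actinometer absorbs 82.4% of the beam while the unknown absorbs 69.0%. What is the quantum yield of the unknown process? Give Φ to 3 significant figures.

Φ = 0.112

Photons absorbed by the actinometer: 4.24e-5 / 0.539 = 7.866e-5 mol.
Incident flux: 7.866e-5 / 0.824 = 9.546e-5 einstein.
Absorbed by unknown: 0.690 × 9.546e-5 = 6.587e-5 mol.
Φ(unknown) = 7.40e-6 / 6.587e-5 = 0.112.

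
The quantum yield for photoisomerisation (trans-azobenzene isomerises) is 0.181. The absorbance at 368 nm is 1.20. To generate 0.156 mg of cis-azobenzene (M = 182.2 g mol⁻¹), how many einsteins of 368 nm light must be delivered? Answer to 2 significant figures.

Product: 0.156 mg / 182.2 g mol⁻¹ = 8.562×10⁻⁷ mol.
Photons that must be absorbed: 8.562×10⁻⁷ / 0.181 = 4.730×10⁻⁶ mol.
Fraction absorbed: 1 − 10^(−1.20) = 0.9369.
Incident photons needed: 4.730×10⁻⁶ / 0.9369 = 5.049×10⁻⁶ mol.

5.0×10⁻⁶ einstein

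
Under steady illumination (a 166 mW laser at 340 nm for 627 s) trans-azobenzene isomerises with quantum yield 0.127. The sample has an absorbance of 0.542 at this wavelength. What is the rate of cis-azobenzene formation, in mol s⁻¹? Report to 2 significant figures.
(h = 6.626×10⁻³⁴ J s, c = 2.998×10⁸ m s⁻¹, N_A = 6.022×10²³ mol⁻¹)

Photon energy at 340 nm: hc/λ = (6.626×10⁻³⁴)(2.998×10⁸)/(340×10⁻⁹) = 5.843×10⁻¹⁹ J.
Energy delivered: (166 mW)(627 s) = 104.1 J.
Photons incident: 104.1 / 5.843×10⁻¹⁹ = 1.782×10²⁰, i.e. 1.782×10²⁰/6.022×10²³ = 2.959×10⁻⁴ mol.
Fraction absorbed: 1 − 10^(−0.542) = 0.7129.
Photons absorbed: 0.7129 × 2.959×10⁻⁴ = 2.109×10⁻⁴ mol.
Product formed: 0.127 × 2.109×10⁻⁴ = 2.678×10⁻⁵ mol.
Rate: 2.678×10⁻⁵ / 627 s = 4.3×10⁻⁸ mol s⁻¹.

4.3×10⁻⁸ mol s⁻¹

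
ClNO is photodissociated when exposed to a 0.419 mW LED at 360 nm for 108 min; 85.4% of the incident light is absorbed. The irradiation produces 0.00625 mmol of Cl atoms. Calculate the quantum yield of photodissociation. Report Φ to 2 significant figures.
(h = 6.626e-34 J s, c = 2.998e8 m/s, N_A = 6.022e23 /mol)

Product: 0.00625 mmol = 6.25e-6 mol.
Photon energy at 360 nm: hc/λ = (6.626e-34)(2.998e8)/(360e-9) = 5.518e-19 J.
Energy delivered: (0.419 mW)(6480 s) = 2.715 J.
Photons incident: 2.715 / 5.518e-19 = 4.920e18, i.e. 4.920e18/6.022e23 = 8.170e-6 mol.
Photons absorbed: 0.854 × 8.170e-6 = 6.977e-6 mol.
Φ = 6.25e-6 mol / 6.977e-6 mol photons = 0.90.

Φ = 0.90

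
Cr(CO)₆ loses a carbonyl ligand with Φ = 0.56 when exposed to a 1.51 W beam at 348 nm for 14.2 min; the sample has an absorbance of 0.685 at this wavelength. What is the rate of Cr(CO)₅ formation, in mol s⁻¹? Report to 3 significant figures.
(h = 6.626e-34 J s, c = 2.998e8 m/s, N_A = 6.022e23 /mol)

Photon energy at 348 nm: hc/λ = (6.626e-34)(2.998e8)/(348e-9) = 5.708e-19 J.
Energy delivered: (1.51 W)(852 s) = 1287 J.
Photons incident: 1287 / 5.708e-19 = 2.255e21, i.e. 2.255e21/6.022e23 = 0.003745 mol.
Fraction absorbed: 1 − 10^(−0.685) = 0.7935.
Photons absorbed: 0.7935 × 0.003745 = 0.002972 mol.
Product formed: 0.56 × 0.002972 = 0.001664 mol.
Rate: 0.001664 / 852 s = 1.95e-6 mol s⁻¹.

1.95e-6 mol s⁻¹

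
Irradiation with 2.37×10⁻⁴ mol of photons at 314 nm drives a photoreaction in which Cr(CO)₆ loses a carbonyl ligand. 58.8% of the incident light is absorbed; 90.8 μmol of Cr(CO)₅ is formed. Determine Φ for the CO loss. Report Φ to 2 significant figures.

Φ = 0.65

Product: 90.8 μmol = 9.08×10⁻⁵ mol.
Photons absorbed: 0.588 × 2.37×10⁻⁴ = 1.394×10⁻⁴ mol.
Φ = 9.08×10⁻⁵ mol / 1.394×10⁻⁴ mol photons = 0.65.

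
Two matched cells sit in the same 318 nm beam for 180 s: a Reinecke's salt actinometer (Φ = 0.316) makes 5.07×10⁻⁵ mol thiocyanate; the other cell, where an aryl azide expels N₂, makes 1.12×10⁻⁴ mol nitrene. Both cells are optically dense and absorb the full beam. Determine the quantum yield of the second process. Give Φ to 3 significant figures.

Photons absorbed by the actinometer: 5.07×10⁻⁵ / 0.316 = 1.604×10⁻⁴ mol.
Φ(unknown) = 1.12×10⁻⁴ / 1.604×10⁻⁴ = 0.698.

Φ = 0.698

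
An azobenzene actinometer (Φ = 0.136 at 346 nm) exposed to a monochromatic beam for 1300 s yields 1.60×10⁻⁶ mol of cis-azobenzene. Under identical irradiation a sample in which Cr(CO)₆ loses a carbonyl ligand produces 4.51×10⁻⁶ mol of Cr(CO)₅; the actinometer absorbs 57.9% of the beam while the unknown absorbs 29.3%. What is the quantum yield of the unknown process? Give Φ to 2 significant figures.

Photons absorbed by the actinometer: 1.60×10⁻⁶ / 0.136 = 1.176×10⁻⁵ mol.
Incident flux: 1.176×10⁻⁵ / 0.579 = 2.031×10⁻⁵ einstein.
Absorbed by unknown: 0.293 × 2.031×10⁻⁵ = 5.951×10⁻⁶ mol.
Φ(unknown) = 4.51×10⁻⁶ / 5.951×10⁻⁶ = 0.76.

Φ = 0.76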